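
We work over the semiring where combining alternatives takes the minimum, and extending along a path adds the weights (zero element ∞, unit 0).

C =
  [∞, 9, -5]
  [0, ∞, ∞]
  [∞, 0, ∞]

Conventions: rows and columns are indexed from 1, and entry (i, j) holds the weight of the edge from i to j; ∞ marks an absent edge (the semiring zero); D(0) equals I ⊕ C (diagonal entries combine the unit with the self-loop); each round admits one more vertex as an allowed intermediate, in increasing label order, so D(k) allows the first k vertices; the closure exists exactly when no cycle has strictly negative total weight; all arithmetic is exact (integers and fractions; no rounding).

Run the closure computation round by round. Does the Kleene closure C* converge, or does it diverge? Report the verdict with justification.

D(0):
  [0, 9, -5]
  [0, 0, ∞]
  [∞, 0, 0]
D(1):
  [0, 9, -5]
  [0, 0, -5]
  [∞, 0, 0]
Detection: at round 2, diagonal entry (3, 3) turns strictly negative.
Key observation: the cycle 3->2->1->3 has total weight 0 + 0 + (-5), which is strictly negative.
Answer: DIVERGES — negative cycle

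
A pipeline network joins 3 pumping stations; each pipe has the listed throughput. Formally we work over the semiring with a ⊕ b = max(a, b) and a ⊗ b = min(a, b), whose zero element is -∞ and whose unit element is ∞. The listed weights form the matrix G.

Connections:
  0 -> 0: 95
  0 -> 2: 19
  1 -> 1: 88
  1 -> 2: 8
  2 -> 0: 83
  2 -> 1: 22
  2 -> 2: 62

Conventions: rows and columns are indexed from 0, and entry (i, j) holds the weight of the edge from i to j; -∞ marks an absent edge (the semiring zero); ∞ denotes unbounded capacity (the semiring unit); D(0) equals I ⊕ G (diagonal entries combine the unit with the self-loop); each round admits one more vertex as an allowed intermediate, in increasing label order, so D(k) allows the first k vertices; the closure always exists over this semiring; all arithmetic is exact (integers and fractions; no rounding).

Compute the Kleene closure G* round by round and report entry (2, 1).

D(0):
  [∞, -∞, 19]
  [-∞, ∞, 8]
  [83, 22, ∞]
D(1):
  [∞, -∞, 19]
  [-∞, ∞, 8]
  [83, 22, ∞]
D(2):
  [∞, -∞, 19]
  [-∞, ∞, 8]
  [83, 22, ∞]
D(3):
  [∞, 19, 19]
  [8, ∞, 8]
  [83, 22, ∞]
Answer: G*[2][1] = 22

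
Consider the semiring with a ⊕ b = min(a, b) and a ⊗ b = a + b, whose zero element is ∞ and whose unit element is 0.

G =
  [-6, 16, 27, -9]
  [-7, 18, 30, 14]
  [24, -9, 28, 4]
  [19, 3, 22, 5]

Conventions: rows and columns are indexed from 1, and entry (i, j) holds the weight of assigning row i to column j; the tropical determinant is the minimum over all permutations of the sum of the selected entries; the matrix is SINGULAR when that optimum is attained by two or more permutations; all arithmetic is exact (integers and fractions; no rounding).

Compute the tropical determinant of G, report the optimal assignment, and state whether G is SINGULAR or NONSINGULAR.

σ = (1, 2, 3, 4): (-6) + 18 + 28 + 5 = 45
σ = (1, 2, 4, 3): (-6) + 18 + 4 + 22 = 38
σ = (1, 3, 2, 4): (-6) + 30 + (-9) + 5 = 20
σ = (1, 3, 4, 2): (-6) + 30 + 4 + 3 = 31
σ = (1, 4, 2, 3): (-6) + 14 + (-9) + 22 = 21
σ = (1, 4, 3, 2): (-6) + 14 + 28 + 3 = 39
σ = (2, 1, 3, 4): 16 + (-7) + 28 + 5 = 42
σ = (2, 1, 4, 3): 16 + (-7) + 4 + 22 = 35
σ = (2, 3, 1, 4): 16 + 30 + 24 + 5 = 75
σ = (2, 3, 4, 1): 16 + 30 + 4 + 19 = 69
σ = (2, 4, 1, 3): 16 + 14 + 24 + 22 = 76
σ = (2, 4, 3, 1): 16 + 14 + 28 + 19 = 77
σ = (3, 1, 2, 4): 27 + (-7) + (-9) + 5 = 16
σ = (3, 1, 4, 2): 27 + (-7) + 4 + 3 = 27
σ = (3, 2, 1, 4): 27 + 18 + 24 + 5 = 74
σ = (3, 2, 4, 1): 27 + 18 + 4 + 19 = 68
σ = (3, 4, 1, 2): 27 + 14 + 24 + 3 = 68
σ = (3, 4, 2, 1): 27 + 14 + (-9) + 19 = 51
σ = (4, 1, 2, 3): (-9) + (-7) + (-9) + 22 = -3
σ = (4, 1, 3, 2): (-9) + (-7) + 28 + 3 = 15
σ = (4, 2, 1, 3): (-9) + 18 + 24 + 22 = 55
σ = (4, 2, 3, 1): (-9) + 18 + 28 + 19 = 56
σ = (4, 3, 1, 2): (-9) + 30 + 24 + 3 = 48
σ = (4, 3, 2, 1): (-9) + 30 + (-9) + 19 = 31
Optimal value attained by: σ = (4, 1, 2, 3).
Answer: det⊕(G) = -3; verdict: NONSINGULAR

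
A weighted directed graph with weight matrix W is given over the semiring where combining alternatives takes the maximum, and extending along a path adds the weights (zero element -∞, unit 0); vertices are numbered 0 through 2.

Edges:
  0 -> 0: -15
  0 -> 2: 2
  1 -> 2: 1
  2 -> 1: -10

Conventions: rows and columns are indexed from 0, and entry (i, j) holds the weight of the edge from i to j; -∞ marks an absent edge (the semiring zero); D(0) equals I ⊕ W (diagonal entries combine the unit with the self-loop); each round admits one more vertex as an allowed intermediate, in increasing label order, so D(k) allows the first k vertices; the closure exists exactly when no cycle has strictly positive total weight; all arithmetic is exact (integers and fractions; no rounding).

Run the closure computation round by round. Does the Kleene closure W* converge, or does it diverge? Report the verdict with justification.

D(0):
  [0, -∞, 2]
  [-∞, 0, 1]
  [-∞, -10, 0]
D(1):
  [0, -∞, 2]
  [-∞, 0, 1]
  [-∞, -10, 0]
D(2):
  [0, -∞, 2]
  [-∞, 0, 1]
  [-∞, -10, 0]
D(3):
  [0, -8, 2]
  [-∞, 0, 1]
  [-∞, -10, 0]
Key observation: every diagonal entry stays at the unit through all rounds, so no improving cycle exists.
Answer: CONVERGES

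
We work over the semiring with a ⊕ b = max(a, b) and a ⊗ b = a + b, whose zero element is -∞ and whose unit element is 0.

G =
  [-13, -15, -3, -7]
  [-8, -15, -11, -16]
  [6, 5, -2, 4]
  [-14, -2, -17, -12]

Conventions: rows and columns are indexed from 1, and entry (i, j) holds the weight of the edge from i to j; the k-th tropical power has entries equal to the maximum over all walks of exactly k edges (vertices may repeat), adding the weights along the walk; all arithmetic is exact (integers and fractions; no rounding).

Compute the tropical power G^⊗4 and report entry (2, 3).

G^⊗2:
  [3, 2, -5, 1]
  [-5, -6, -11, -7]
  [4, 3, 3, 2]
  [-10, -12, -13, -13]
G^⊗3:
  [1, 0, 0, -1]
  [-5, -6, -8, -7]
  [9, 8, 1, 7]
  [-7, -8, -13, -9]
G^⊗4:
  [6, 5, -2, 4]
  [-2, -3, -8, -4]
  [7, 6, 6, 5]
  [-7, -8, -10, -9]
Key observation: the optimum is the walk 2->1->3->1->3, with weight (-8) + (-3) + 6 + (-3) = -8.
Optimal value attained by: walk 2->1->3->1->3.
Answer: (G^⊗4)[2][3] = -8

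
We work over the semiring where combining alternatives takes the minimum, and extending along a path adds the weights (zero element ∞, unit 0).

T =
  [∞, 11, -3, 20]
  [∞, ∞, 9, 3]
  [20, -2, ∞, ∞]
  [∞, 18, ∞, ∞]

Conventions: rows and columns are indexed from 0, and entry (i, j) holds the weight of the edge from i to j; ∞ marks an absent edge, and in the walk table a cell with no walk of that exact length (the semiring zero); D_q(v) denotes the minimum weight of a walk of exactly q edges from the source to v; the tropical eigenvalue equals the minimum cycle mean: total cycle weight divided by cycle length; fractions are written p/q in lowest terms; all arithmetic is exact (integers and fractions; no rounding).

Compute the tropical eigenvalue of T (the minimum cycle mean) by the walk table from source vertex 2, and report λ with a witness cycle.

q=0: [∞, ∞, 0, ∞]
q=1: [20, -2, ∞, ∞]
q=2: [∞, 31, 7, 1]
q=3: [27, 5, 40, 34]
q=4: [60, 38, 14, 8]
Optimal cycle mean attained by: cycle 1->2->1, total 9 + (-2), length 2.
Answer: λ = 7/2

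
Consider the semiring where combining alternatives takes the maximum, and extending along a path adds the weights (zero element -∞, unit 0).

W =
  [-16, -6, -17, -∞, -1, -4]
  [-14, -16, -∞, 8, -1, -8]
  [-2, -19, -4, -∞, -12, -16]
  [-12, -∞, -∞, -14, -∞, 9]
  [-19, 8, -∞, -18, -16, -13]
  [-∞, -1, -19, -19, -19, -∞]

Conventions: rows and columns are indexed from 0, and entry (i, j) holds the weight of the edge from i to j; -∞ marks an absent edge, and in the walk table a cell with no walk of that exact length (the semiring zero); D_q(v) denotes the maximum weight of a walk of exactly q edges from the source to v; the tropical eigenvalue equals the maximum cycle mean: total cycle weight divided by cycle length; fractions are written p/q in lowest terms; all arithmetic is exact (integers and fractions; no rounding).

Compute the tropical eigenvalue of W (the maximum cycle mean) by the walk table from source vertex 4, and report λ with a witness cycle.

q=0: [-∞, -∞, -∞, -∞, 0, -∞]
q=1: [-19, 8, -∞, -18, -16, -13]
q=2: [-6, -8, -32, 16, 7, 0]
q=3: [4, 15, -19, 2, -7, 25]
q=4: [1, 24, 6, 23, 14, 11]
q=5: [11, 22, 2, 32, 23, 32]
q=6: [20, 31, 13, 30, 21, 41]
Optimal cycle mean attained by: cycle 1->3->5->1, total 8 + 9 + (-1), length 3.
Answer: λ = 16/3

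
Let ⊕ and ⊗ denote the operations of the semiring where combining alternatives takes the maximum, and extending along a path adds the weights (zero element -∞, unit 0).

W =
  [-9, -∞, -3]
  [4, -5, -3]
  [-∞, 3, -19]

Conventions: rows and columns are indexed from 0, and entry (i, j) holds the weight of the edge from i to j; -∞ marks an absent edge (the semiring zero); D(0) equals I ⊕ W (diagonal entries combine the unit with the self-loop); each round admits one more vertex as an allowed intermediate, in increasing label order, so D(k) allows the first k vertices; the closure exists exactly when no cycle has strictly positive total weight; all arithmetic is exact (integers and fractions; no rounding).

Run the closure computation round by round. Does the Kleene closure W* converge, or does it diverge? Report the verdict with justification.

D(0):
  [0, -∞, -3]
  [4, 0, -3]
  [-∞, 3, 0]
D(1):
  [0, -∞, -3]
  [4, 0, 1]
  [-∞, 3, 0]
Detection: at round 2, diagonal entry (2, 2) turns strictly positive.
Key observation: the cycle 2->1->0->2 has total weight 3 + 4 + (-3), which is strictly positive.
Answer: DIVERGES — positive cycle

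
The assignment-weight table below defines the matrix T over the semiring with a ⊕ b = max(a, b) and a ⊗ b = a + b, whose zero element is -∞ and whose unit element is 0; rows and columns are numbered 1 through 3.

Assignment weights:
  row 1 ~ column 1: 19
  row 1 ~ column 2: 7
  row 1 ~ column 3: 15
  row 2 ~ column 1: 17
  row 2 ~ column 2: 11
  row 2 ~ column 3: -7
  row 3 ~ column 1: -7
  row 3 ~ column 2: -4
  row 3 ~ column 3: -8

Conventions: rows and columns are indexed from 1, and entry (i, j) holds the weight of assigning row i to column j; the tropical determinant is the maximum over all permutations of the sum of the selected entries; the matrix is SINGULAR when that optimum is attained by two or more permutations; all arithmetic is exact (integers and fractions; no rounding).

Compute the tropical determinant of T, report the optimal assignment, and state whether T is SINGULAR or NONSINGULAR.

σ = (1, 2, 3): 19 + 11 + (-8) = 22
σ = (1, 3, 2): 19 + (-7) + (-4) = 8
σ = (2, 1, 3): 7 + 17 + (-8) = 16
σ = (2, 3, 1): 7 + (-7) + (-7) = -7
σ = (3, 1, 2): 15 + 17 + (-4) = 28
σ = (3, 2, 1): 15 + 11 + (-7) = 19
Optimal value attained by: σ = (3, 1, 2).
Answer: det⊕(T) = 28; verdict: NONSINGULAR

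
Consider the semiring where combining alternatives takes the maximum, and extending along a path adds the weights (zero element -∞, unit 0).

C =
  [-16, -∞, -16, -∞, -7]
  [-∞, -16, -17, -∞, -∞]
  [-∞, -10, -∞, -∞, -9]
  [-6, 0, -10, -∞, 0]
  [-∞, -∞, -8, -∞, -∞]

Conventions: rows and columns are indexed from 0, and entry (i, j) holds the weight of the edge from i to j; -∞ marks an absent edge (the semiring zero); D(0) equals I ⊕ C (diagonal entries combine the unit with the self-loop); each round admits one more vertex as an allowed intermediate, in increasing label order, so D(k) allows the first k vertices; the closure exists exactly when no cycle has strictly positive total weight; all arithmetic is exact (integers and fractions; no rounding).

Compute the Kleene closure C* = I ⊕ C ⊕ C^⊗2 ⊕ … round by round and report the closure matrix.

D(0):
  [0, -∞, -16, -∞, -7]
  [-∞, 0, -17, -∞, -∞]
  [-∞, -10, 0, -∞, -9]
  [-6, 0, -10, 0, 0]
  [-∞, -∞, -8, -∞, 0]
D(1):
  [0, -∞, -16, -∞, -7]
  [-∞, 0, -17, -∞, -∞]
  [-∞, -10, 0, -∞, -9]
  [-6, 0, -10, 0, 0]
  [-∞, -∞, -8, -∞, 0]
D(2):
  [0, -∞, -16, -∞, -7]
  [-∞, 0, -17, -∞, -∞]
  [-∞, -10, 0, -∞, -9]
  [-6, 0, -10, 0, 0]
  [-∞, -∞, -8, -∞, 0]
D(3):
  [0, -26, -16, -∞, -7]
  [-∞, 0, -17, -∞, -26]
  [-∞, -10, 0, -∞, -9]
  [-6, 0, -10, 0, 0]
  [-∞, -18, -8, -∞, 0]
D(4):
  [0, -26, -16, -∞, -7]
  [-∞, 0, -17, -∞, -26]
  [-∞, -10, 0, -∞, -9]
  [-6, 0, -10, 0, 0]
  [-∞, -18, -8, -∞, 0]
D(5):
  [0, -25, -15, -∞, -7]
  [-∞, 0, -17, -∞, -26]
  [-∞, -10, 0, -∞, -9]
  [-6, 0, -8, 0, 0]
  [-∞, -18, -8, -∞, 0]
Answer: C* = [[0, -25, -15, -∞, -7], [-∞, 0, -17, -∞, -26], [-∞, -10, 0, -∞, -9], [-6, 0, -8, 0, 0], [-∞, -18, -8, -∞, 0]]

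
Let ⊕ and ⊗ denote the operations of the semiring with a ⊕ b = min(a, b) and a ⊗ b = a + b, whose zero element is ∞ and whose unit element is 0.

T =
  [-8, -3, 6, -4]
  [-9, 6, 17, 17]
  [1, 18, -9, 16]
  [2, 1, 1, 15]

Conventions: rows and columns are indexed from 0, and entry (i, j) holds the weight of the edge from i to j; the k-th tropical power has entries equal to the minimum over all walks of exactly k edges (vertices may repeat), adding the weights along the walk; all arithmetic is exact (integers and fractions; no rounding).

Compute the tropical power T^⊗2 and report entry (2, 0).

T^⊗2:
  [-16, -11, -3, -12]
  [-17, -12, -3, -13]
  [-8, -2, -18, -3]
  [-8, -1, -8, -2]
Key observation: the optimum is the walk 2->2->0, with weight (-9) + 1 = -8.
Optimal value attained by: walk 2->2->0.
Answer: (T^⊗2)[2][0] = -8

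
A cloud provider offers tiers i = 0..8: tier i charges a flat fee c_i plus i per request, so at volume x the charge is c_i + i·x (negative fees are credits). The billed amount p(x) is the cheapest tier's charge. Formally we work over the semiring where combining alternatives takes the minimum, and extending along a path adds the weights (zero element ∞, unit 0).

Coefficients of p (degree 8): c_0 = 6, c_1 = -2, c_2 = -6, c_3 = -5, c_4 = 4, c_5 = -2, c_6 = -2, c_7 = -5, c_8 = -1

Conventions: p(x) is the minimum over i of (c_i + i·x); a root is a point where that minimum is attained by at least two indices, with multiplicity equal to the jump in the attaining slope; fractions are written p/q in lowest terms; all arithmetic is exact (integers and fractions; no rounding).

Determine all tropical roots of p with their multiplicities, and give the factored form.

hull edge (i=0, c=6) to (i=1, c=-2): slope -8, span 1
hull edge (i=1, c=-2) to (i=2, c=-6): slope -4, span 1
hull edge (i=2, c=-6) to (i=7, c=-5): slope 1/5, span 5
hull edge (i=7, c=-5) to (i=8, c=-1): slope 4, span 1
Factored form: p(x) = -1 ⊗ (x ⊕ (-4)) ⊗ (x ⊕ (-1/5)) ⊗ (x ⊕ (-1/5)) ⊗ (x ⊕ (-1/5)) ⊗ (x ⊕ (-1/5)) ⊗ (x ⊕ (-1/5)) ⊗ (x ⊕ 4) ⊗ (x ⊕ 8)
Answer: roots = -4 (mult 1), -1/5 (mult 5), 4 (mult 1), 8 (mult 1)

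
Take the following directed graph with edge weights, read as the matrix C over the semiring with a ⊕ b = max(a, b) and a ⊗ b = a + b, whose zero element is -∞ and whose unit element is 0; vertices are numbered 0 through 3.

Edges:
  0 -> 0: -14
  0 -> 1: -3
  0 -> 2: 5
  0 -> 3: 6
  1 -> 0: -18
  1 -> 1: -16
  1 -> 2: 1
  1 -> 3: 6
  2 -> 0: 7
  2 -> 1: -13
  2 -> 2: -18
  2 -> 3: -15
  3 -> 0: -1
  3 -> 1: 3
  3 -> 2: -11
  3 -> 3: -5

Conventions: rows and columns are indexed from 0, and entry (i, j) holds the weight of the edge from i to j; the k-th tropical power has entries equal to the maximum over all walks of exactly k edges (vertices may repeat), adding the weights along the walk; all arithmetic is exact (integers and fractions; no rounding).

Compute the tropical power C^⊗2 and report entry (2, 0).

C^⊗2:
  [12, 9, -2, 3]
  [8, 9, -5, 1]
  [-7, 4, 12, 13]
  [-4, -2, 4, 9]
Key observation: the optimum is the walk 2->0->0, with weight 7 + (-14) = -7.
Optimal value attained by: walk 2->0->0.
Answer: (C^⊗2)[2][0] = -7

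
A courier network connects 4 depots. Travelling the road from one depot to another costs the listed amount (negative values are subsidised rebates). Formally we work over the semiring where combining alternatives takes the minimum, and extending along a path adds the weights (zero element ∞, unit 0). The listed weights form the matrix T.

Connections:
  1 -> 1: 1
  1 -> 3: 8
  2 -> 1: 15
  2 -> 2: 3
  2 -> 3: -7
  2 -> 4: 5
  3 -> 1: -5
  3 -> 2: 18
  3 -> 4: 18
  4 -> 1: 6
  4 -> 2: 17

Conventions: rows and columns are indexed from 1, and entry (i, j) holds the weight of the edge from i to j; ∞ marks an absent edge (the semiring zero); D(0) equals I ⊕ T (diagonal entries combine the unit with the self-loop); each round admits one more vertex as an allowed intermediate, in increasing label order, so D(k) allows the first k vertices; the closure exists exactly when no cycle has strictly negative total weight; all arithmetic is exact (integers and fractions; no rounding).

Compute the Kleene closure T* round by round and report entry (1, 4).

D(0):
  [0, ∞, 8, ∞]
  [15, 0, -7, 5]
  [-5, 18, 0, 18]
  [6, 17, ∞, 0]
D(1):
  [0, ∞, 8, ∞]
  [15, 0, -7, 5]
  [-5, 18, 0, 18]
  [6, 17, 14, 0]
D(2):
  [0, ∞, 8, ∞]
  [15, 0, -7, 5]
  [-5, 18, 0, 18]
  [6, 17, 10, 0]
D(3):
  [0, 26, 8, 26]
  [-12, 0, -7, 5]
  [-5, 18, 0, 18]
  [5, 17, 10, 0]
D(4):
  [0, 26, 8, 26]
  [-12, 0, -7, 5]
  [-5, 18, 0, 18]
  [5, 17, 10, 0]
Answer: T*[1][4] = 26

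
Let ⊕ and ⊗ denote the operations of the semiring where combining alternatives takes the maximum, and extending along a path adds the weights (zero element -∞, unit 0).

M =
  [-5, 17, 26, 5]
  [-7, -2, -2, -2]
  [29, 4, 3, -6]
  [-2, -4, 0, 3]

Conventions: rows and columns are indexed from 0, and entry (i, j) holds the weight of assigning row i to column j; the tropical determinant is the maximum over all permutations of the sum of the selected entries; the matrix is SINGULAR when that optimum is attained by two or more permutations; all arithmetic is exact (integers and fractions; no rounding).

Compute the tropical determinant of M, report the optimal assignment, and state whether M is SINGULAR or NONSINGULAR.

σ = (0, 1, 2, 3): (-5) + (-2) + 3 + 3 = -1
σ = (0, 1, 3, 2): (-5) + (-2) + (-6) + 0 = -13
σ = (0, 2, 1, 3): (-5) + (-2) + 4 + 3 = 0
σ = (0, 2, 3, 1): (-5) + (-2) + (-6) + (-4) = -17
σ = (0, 3, 1, 2): (-5) + (-2) + 4 + 0 = -3
σ = (0, 3, 2, 1): (-5) + (-2) + 3 + (-4) = -8
σ = (1, 0, 2, 3): 17 + (-7) + 3 + 3 = 16
σ = (1, 0, 3, 2): 17 + (-7) + (-6) + 0 = 4
σ = (1, 2, 0, 3): 17 + (-2) + 29 + 3 = 47
σ = (1, 2, 3, 0): 17 + (-2) + (-6) + (-2) = 7
σ = (1, 3, 0, 2): 17 + (-2) + 29 + 0 = 44
σ = (1, 3, 2, 0): 17 + (-2) + 3 + (-2) = 16
σ = (2, 0, 1, 3): 26 + (-7) + 4 + 3 = 26
σ = (2, 0, 3, 1): 26 + (-7) + (-6) + (-4) = 9
σ = (2, 1, 0, 3): 26 + (-2) + 29 + 3 = 56
σ = (2, 1, 3, 0): 26 + (-2) + (-6) + (-2) = 16
σ = (2, 3, 0, 1): 26 + (-2) + 29 + (-4) = 49
σ = (2, 3, 1, 0): 26 + (-2) + 4 + (-2) = 26
σ = (3, 0, 1, 2): 5 + (-7) + 4 + 0 = 2
σ = (3, 0, 2, 1): 5 + (-7) + 3 + (-4) = -3
σ = (3, 1, 0, 2): 5 + (-2) + 29 + 0 = 32
σ = (3, 1, 2, 0): 5 + (-2) + 3 + (-2) = 4
σ = (3, 2, 0, 1): 5 + (-2) + 29 + (-4) = 28
σ = (3, 2, 1, 0): 5 + (-2) + 4 + (-2) = 5
Optimal value attained by: σ = (2, 1, 0, 3).
Answer: det⊕(M) = 56; verdict: NONSINGULAR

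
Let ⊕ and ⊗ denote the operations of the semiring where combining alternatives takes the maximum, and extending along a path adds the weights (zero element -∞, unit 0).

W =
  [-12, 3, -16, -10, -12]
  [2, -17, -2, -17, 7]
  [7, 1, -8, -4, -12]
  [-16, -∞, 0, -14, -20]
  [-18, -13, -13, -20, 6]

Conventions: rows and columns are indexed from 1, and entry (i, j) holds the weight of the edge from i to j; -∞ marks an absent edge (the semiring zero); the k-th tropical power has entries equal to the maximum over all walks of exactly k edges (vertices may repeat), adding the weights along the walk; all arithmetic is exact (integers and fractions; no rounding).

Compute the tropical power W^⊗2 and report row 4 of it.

W^⊗2:
  [5, -9, 1, -14, 10]
  [5, 5, -6, -6, 13]
  [3, 10, -1, -3, 8]
  [7, 1, -8, -4, -12]
  [-6, -7, -7, -14, 12]
Answer: row 4 of W^⊗2 = [7, 1, -8, -4, -12]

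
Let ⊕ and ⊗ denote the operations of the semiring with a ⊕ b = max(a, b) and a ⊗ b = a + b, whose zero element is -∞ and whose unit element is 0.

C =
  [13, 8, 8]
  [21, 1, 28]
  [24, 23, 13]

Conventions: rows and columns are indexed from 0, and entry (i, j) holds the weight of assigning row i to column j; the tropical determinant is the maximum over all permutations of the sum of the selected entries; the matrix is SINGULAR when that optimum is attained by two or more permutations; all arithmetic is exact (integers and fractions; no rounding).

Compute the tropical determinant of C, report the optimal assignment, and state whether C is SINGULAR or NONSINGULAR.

σ = (0, 1, 2): 13 + 1 + 13 = 27
σ = (0, 2, 1): 13 + 28 + 23 = 64
σ = (1, 0, 2): 8 + 21 + 13 = 42
σ = (1, 2, 0): 8 + 28 + 24 = 60
σ = (2, 0, 1): 8 + 21 + 23 = 52
σ = (2, 1, 0): 8 + 1 + 24 = 33
Optimal value attained by: σ = (0, 2, 1).
Answer: det⊕(C) = 64; verdict: NONSINGULAR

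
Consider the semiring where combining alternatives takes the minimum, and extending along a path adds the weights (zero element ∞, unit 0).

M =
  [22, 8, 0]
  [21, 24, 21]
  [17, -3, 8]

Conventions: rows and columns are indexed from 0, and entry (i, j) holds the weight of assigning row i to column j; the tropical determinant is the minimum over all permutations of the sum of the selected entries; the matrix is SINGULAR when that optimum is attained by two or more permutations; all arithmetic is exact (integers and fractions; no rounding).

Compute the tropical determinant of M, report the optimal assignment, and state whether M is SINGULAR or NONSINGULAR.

σ = (0, 1, 2): 22 + 24 + 8 = 54
σ = (0, 2, 1): 22 + 21 + (-3) = 40
σ = (1, 0, 2): 8 + 21 + 8 = 37
σ = (1, 2, 0): 8 + 21 + 17 = 46
σ = (2, 0, 1): 0 + 21 + (-3) = 18
σ = (2, 1, 0): 0 + 24 + 17 = 41
Optimal value attained by: σ = (2, 0, 1).
Answer: det⊕(M) = 18; verdict: NONSINGULAR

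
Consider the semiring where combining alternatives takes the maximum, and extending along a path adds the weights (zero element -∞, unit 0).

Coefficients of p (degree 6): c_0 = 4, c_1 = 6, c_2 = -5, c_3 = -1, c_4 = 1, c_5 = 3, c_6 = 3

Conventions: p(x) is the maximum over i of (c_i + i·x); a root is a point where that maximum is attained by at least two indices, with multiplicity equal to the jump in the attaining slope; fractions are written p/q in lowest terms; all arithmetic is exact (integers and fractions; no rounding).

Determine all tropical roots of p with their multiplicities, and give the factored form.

hull edge (i=0, c=4) to (i=1, c=6): slope 2, span 1
hull edge (i=1, c=6) to (i=6, c=3): slope -3/5, span 5
Factored form: p(x) = 3 ⊗ (x ⊕ (-2)) ⊗ (x ⊕ 3/5) ⊗ (x ⊕ 3/5) ⊗ (x ⊕ 3/5) ⊗ (x ⊕ 3/5) ⊗ (x ⊕ 3/5)
Answer: roots = -2 (mult 1), 3/5 (mult 5)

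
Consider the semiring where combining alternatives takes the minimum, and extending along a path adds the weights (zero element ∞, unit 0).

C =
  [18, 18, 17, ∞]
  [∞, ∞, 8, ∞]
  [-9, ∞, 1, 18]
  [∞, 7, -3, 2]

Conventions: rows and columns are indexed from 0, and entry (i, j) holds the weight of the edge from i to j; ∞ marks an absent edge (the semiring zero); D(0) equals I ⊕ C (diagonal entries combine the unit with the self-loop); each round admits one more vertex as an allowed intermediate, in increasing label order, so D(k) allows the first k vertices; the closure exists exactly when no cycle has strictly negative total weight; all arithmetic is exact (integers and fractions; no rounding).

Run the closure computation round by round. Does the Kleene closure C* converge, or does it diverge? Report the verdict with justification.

D(0):
  [0, 18, 17, ∞]
  [∞, 0, 8, ∞]
  [-9, ∞, 0, 18]
  [∞, 7, -3, 0]
D(1):
  [0, 18, 17, ∞]
  [∞, 0, 8, ∞]
  [-9, 9, 0, 18]
  [∞, 7, -3, 0]
D(2):
  [0, 18, 17, ∞]
  [∞, 0, 8, ∞]
  [-9, 9, 0, 18]
  [∞, 7, -3, 0]
D(3):
  [0, 18, 17, 35]
  [-1, 0, 8, 26]
  [-9, 9, 0, 18]
  [-12, 6, -3, 0]
D(4):
  [0, 18, 17, 35]
  [-1, 0, 8, 26]
  [-9, 9, 0, 18]
  [-12, 6, -3, 0]
Key observation: every diagonal entry stays at the unit through all rounds, so no improving cycle exists.
Answer: CONVERGES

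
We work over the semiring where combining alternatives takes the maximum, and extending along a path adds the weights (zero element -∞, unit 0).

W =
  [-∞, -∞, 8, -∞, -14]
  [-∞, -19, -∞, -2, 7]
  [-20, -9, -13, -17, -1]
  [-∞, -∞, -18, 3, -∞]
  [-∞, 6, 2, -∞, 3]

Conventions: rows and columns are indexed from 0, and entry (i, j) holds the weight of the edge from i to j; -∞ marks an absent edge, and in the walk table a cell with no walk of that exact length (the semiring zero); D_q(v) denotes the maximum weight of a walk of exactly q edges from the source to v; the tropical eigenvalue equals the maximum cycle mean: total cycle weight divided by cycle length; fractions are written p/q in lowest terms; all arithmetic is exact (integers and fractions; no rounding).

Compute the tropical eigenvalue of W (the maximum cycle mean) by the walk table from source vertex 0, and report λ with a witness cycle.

q=0: [0, -∞, -∞, -∞, -∞]
q=1: [-∞, -∞, 8, -∞, -14]
q=2: [-12, -1, -5, -9, 7]
q=3: [-25, 13, 9, -3, 10]
q=4: [-11, 16, 12, 11, 20]
q=5: [-8, 26, 22, 14, 23]
Optimal cycle mean attained by: cycle 1->4->1, total 7 + 6, length 2.
Answer: λ = 13/2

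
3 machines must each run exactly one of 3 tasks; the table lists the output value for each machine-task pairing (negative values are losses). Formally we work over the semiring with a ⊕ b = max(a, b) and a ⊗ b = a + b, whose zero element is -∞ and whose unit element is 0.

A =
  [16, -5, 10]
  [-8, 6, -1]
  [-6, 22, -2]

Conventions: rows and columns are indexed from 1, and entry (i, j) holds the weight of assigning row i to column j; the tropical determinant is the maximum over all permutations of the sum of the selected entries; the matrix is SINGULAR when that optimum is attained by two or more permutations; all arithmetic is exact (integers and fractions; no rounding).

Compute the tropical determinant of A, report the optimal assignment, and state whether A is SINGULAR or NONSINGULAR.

σ = (1, 2, 3): 16 + 6 + (-2) = 20
σ = (1, 3, 2): 16 + (-1) + 22 = 37
σ = (2, 1, 3): (-5) + (-8) + (-2) = -15
σ = (2, 3, 1): (-5) + (-1) + (-6) = -12
σ = (3, 1, 2): 10 + (-8) + 22 = 24
σ = (3, 2, 1): 10 + 6 + (-6) = 10
Optimal value attained by: σ = (1, 3, 2).
Answer: det⊕(A) = 37; verdict: NONSINGULAR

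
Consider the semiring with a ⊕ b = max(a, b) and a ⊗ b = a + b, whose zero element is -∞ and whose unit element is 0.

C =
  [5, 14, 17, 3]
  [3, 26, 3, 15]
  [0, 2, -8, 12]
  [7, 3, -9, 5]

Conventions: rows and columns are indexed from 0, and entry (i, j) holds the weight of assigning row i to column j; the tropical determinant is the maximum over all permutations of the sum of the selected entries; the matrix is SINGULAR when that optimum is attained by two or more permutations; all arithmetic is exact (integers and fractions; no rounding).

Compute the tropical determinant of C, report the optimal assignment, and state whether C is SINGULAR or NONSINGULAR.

σ = (0, 1, 2, 3): 5 + 26 + (-8) + 5 = 28
σ = (0, 1, 3, 2): 5 + 26 + 12 + (-9) = 34
σ = (0, 2, 1, 3): 5 + 3 + 2 + 5 = 15
σ = (0, 2, 3, 1): 5 + 3 + 12 + 3 = 23
σ = (0, 3, 1, 2): 5 + 15 + 2 + (-9) = 13
σ = (0, 3, 2, 1): 5 + 15 + (-8) + 3 = 15
σ = (1, 0, 2, 3): 14 + 3 + (-8) + 5 = 14
σ = (1, 0, 3, 2): 14 + 3 + 12 + (-9) = 20
σ = (1, 2, 0, 3): 14 + 3 + 0 + 5 = 22
σ = (1, 2, 3, 0): 14 + 3 + 12 + 7 = 36
σ = (1, 3, 0, 2): 14 + 15 + 0 + (-9) = 20
σ = (1, 3, 2, 0): 14 + 15 + (-8) + 7 = 28
σ = (2, 0, 1, 3): 17 + 3 + 2 + 5 = 27
σ = (2, 0, 3, 1): 17 + 3 + 12 + 3 = 35
σ = (2, 1, 0, 3): 17 + 26 + 0 + 5 = 48
σ = (2, 1, 3, 0): 17 + 26 + 12 + 7 = 62
σ = (2, 3, 0, 1): 17 + 15 + 0 + 3 = 35
σ = (2, 3, 1, 0): 17 + 15 + 2 + 7 = 41
σ = (3, 0, 1, 2): 3 + 3 + 2 + (-9) = -1
σ = (3, 0, 2, 1): 3 + 3 + (-8) + 3 = 1
σ = (3, 1, 0, 2): 3 + 26 + 0 + (-9) = 20
σ = (3, 1, 2, 0): 3 + 26 + (-8) + 7 = 28
σ = (3, 2, 0, 1): 3 + 3 + 0 + 3 = 9
σ = (3, 2, 1, 0): 3 + 3 + 2 + 7 = 15
Optimal value attained by: σ = (2, 1, 3, 0).
Answer: det⊕(C) = 62; verdict: NONSINGULAR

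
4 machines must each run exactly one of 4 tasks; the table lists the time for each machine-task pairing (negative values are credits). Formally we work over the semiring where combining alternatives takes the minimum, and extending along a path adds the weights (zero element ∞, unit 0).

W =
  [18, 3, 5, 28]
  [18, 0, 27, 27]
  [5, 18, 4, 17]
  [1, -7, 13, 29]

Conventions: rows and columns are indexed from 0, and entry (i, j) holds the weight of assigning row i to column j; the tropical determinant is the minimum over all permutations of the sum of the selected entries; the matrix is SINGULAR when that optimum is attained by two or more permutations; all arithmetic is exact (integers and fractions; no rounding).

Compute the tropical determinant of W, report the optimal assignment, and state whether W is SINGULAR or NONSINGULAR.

σ = (0, 1, 2, 3): 18 + 0 + 4 + 29 = 51
σ = (0, 1, 3, 2): 18 + 0 + 17 + 13 = 48
σ = (0, 2, 1, 3): 18 + 27 + 18 + 29 = 92
σ = (0, 2, 3, 1): 18 + 27 + 17 + (-7) = 55
σ = (0, 3, 1, 2): 18 + 27 + 18 + 13 = 76
σ = (0, 3, 2, 1): 18 + 27 + 4 + (-7) = 42
σ = (1, 0, 2, 3): 3 + 18 + 4 + 29 = 54
σ = (1, 0, 3, 2): 3 + 18 + 17 + 13 = 51
σ = (1, 2, 0, 3): 3 + 27 + 5 + 29 = 64
σ = (1, 2, 3, 0): 3 + 27 + 17 + 1 = 48
σ = (1, 3, 0, 2): 3 + 27 + 5 + 13 = 48
σ = (1, 3, 2, 0): 3 + 27 + 4 + 1 = 35
σ = (2, 0, 1, 3): 5 + 18 + 18 + 29 = 70
σ = (2, 0, 3, 1): 5 + 18 + 17 + (-7) = 33
σ = (2, 1, 0, 3): 5 + 0 + 5 + 29 = 39
σ = (2, 1, 3, 0): 5 + 0 + 17 + 1 = 23
σ = (2, 3, 0, 1): 5 + 27 + 5 + (-7) = 30
σ = (2, 3, 1, 0): 5 + 27 + 18 + 1 = 51
σ = (3, 0, 1, 2): 28 + 18 + 18 + 13 = 77
σ = (3, 0, 2, 1): 28 + 18 + 4 + (-7) = 43
σ = (3, 1, 0, 2): 28 + 0 + 5 + 13 = 46
σ = (3, 1, 2, 0): 28 + 0 + 4 + 1 = 33
σ = (3, 2, 0, 1): 28 + 27 + 5 + (-7) = 53
σ = (3, 2, 1, 0): 28 + 27 + 18 + 1 = 74
Optimal value attained by: σ = (2, 1, 3, 0).
Answer: det⊕(W) = 23; verdict: NONSINGULAR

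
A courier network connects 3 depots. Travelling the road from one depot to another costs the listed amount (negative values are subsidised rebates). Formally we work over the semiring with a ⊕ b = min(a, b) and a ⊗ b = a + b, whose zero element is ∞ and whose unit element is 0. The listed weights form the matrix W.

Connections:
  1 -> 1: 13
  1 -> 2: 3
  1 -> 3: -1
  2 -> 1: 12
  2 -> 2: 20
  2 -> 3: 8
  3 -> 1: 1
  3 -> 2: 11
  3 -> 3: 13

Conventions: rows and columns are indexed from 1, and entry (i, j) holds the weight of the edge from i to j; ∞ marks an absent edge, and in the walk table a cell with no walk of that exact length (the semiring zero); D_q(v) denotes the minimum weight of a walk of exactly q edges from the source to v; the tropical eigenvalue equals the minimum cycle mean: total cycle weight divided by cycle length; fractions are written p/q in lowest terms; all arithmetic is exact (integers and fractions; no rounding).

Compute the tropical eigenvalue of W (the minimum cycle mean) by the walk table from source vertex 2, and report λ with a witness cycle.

q=0: [∞, 0, ∞]
q=1: [12, 20, 8]
q=2: [9, 15, 11]
q=3: [12, 12, 8]
Optimal cycle mean attained by: cycle 1->3->1, total (-1) + 1, length 2.
Answer: λ = 0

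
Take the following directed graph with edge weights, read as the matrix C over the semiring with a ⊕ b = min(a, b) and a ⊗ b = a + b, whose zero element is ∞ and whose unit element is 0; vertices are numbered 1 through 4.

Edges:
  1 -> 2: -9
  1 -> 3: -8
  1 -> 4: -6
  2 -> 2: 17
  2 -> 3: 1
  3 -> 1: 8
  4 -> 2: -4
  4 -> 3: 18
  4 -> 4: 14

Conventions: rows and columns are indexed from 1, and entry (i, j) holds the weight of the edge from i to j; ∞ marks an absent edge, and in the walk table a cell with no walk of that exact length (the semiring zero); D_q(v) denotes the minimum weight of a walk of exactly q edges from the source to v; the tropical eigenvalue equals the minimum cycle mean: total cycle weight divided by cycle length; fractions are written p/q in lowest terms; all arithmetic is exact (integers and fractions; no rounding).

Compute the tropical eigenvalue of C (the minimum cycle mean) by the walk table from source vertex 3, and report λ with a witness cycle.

q=0: [∞, ∞, 0, ∞]
q=1: [8, ∞, ∞, ∞]
q=2: [∞, -1, 0, 2]
q=3: [8, -2, 0, 16]
q=4: [8, -1, -1, 2]
Optimal cycle mean attained by: cycle 1->4->2->3->1, total (-6) + (-4) + 1 + 8, length 4.
Answer: λ = -1/4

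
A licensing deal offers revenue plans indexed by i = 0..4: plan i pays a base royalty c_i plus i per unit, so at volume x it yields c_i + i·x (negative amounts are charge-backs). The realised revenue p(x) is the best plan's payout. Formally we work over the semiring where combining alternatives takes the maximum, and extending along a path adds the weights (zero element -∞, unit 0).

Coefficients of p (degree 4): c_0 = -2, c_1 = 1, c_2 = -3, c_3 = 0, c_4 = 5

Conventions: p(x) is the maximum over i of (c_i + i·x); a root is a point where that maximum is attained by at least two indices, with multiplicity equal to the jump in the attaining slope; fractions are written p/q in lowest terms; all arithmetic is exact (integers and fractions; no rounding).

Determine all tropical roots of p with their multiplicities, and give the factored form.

hull edge (i=0, c=-2) to (i=1, c=1): slope 3, span 1
hull edge (i=1, c=1) to (i=4, c=5): slope 4/3, span 3
Factored form: p(x) = 5 ⊗ (x ⊕ (-3)) ⊗ (x ⊕ (-4/3)) ⊗ (x ⊕ (-4/3)) ⊗ (x ⊕ (-4/3))
Answer: roots = -3 (mult 1), -4/3 (mult 3)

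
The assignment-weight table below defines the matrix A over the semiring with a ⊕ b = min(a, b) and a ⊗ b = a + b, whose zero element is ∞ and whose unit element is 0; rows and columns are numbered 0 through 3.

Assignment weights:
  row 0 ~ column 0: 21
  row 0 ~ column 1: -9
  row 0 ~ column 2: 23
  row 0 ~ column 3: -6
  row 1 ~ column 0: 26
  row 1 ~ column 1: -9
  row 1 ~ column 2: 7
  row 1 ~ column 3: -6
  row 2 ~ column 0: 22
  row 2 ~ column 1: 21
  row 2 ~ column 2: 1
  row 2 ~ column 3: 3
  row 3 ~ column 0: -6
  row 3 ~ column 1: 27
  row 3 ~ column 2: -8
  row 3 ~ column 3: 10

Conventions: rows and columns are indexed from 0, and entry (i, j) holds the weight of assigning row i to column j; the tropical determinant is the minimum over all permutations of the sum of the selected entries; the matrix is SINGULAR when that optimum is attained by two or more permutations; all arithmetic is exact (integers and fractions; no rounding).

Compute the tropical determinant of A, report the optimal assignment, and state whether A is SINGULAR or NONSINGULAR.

σ = (0, 1, 2, 3): 21 + (-9) + 1 + 10 = 23
σ = (0, 1, 3, 2): 21 + (-9) + 3 + (-8) = 7
σ = (0, 2, 1, 3): 21 + 7 + 21 + 10 = 59
σ = (0, 2, 3, 1): 21 + 7 + 3 + 27 = 58
σ = (0, 3, 1, 2): 21 + (-6) + 21 + (-8) = 28
σ = (0, 3, 2, 1): 21 + (-6) + 1 + 27 = 43
σ = (1, 0, 2, 3): (-9) + 26 + 1 + 10 = 28
σ = (1, 0, 3, 2): (-9) + 26 + 3 + (-8) = 12
σ = (1, 2, 0, 3): (-9) + 7 + 22 + 10 = 30
σ = (1, 2, 3, 0): (-9) + 7 + 3 + (-6) = -5
σ = (1, 3, 0, 2): (-9) + (-6) + 22 + (-8) = -1
σ = (1, 3, 2, 0): (-9) + (-6) + 1 + (-6) = -20
σ = (2, 0, 1, 3): 23 + 26 + 21 + 10 = 80
σ = (2, 0, 3, 1): 23 + 26 + 3 + 27 = 79
σ = (2, 1, 0, 3): 23 + (-9) + 22 + 10 = 46
σ = (2, 1, 3, 0): 23 + (-9) + 3 + (-6) = 11
σ = (2, 3, 0, 1): 23 + (-6) + 22 + 27 = 66
σ = (2, 3, 1, 0): 23 + (-6) + 21 + (-6) = 32
σ = (3, 0, 1, 2): (-6) + 26 + 21 + (-8) = 33
σ = (3, 0, 2, 1): (-6) + 26 + 1 + 27 = 48
σ = (3, 1, 0, 2): (-6) + (-9) + 22 + (-8) = -1
σ = (3, 1, 2, 0): (-6) + (-9) + 1 + (-6) = -20
σ = (3, 2, 0, 1): (-6) + 7 + 22 + 27 = 50
σ = (3, 2, 1, 0): (-6) + 7 + 21 + (-6) = 16
Optimal value attained by: σ = (1, 3, 2, 0).
Answer: det⊕(A) = -20; verdict: SINGULAR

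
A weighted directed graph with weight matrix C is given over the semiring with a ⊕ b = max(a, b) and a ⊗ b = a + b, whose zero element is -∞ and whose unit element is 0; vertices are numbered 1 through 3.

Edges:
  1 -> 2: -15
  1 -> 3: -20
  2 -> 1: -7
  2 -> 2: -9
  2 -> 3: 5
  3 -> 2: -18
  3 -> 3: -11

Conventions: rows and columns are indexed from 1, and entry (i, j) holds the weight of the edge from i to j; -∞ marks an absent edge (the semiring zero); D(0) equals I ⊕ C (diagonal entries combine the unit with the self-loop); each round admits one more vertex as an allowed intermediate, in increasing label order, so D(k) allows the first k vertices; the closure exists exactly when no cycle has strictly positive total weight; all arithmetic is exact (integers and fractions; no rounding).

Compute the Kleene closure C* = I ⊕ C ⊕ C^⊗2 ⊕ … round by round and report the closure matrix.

D(0):
  [0, -15, -20]
  [-7, 0, 5]
  [-∞, -18, 0]
D(1):
  [0, -15, -20]
  [-7, 0, 5]
  [-∞, -18, 0]
D(2):
  [0, -15, -10]
  [-7, 0, 5]
  [-25, -18, 0]
D(3):
  [0, -15, -10]
  [-7, 0, 5]
  [-25, -18, 0]
Answer: C* = [[0, -15, -10], [-7, 0, 5], [-25, -18, 0]]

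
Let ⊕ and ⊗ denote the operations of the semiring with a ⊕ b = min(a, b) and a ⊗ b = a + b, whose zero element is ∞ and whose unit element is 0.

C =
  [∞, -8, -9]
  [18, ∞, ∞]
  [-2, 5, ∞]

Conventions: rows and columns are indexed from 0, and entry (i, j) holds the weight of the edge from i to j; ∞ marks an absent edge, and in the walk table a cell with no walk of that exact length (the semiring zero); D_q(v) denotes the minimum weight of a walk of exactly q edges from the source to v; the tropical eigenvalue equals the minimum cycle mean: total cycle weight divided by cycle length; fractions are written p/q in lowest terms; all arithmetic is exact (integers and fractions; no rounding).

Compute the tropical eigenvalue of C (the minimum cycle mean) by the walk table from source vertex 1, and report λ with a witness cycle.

q=0: [∞, 0, ∞]
q=1: [18, ∞, ∞]
q=2: [∞, 10, 9]
q=3: [7, 14, ∞]
Optimal cycle mean attained by: cycle 0->2->0, total (-9) + (-2), length 2.
Answer: λ = -11/2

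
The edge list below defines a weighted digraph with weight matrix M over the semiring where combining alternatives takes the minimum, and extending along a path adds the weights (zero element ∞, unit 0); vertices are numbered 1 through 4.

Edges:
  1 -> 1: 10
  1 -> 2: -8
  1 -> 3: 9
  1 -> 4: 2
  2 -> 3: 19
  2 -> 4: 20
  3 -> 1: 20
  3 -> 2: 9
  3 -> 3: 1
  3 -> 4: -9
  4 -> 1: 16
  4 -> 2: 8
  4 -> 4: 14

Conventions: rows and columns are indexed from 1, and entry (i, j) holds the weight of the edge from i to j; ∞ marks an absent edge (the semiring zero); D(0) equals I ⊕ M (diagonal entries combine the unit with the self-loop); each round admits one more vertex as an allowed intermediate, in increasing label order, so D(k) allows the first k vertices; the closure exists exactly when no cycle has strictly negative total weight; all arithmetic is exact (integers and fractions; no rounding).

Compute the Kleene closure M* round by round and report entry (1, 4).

D(0):
  [0, -8, 9, 2]
  [∞, 0, 19, 20]
  [20, 9, 0, -9]
  [16, 8, ∞, 0]
D(1):
  [0, -8, 9, 2]
  [∞, 0, 19, 20]
  [20, 9, 0, -9]
  [16, 8, 25, 0]
D(2):
  [0, -8, 9, 2]
  [∞, 0, 19, 20]
  [20, 9, 0, -9]
  [16, 8, 25, 0]
D(3):
  [0, -8, 9, 0]
  [39, 0, 19, 10]
  [20, 9, 0, -9]
  [16, 8, 25, 0]
D(4):
  [0, -8, 9, 0]
  [26, 0, 19, 10]
  [7, -1, 0, -9]
  [16, 8, 25, 0]
Answer: M*[1][4] = 0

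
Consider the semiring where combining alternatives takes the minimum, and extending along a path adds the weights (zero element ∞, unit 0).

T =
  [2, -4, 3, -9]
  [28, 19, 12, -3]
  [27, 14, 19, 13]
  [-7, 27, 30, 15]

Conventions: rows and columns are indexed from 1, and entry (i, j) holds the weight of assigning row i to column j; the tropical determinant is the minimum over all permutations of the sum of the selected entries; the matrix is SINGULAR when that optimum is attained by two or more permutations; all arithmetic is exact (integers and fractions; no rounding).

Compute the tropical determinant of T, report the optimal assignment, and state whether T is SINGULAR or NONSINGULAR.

σ = (1, 2, 3, 4): 2 + 19 + 19 + 15 = 55
σ = (1, 2, 4, 3): 2 + 19 + 13 + 30 = 64
σ = (1, 3, 2, 4): 2 + 12 + 14 + 15 = 43
σ = (1, 3, 4, 2): 2 + 12 + 13 + 27 = 54
σ = (1, 4, 2, 3): 2 + (-3) + 14 + 30 = 43
σ = (1, 4, 3, 2): 2 + (-3) + 19 + 27 = 45
σ = (2, 1, 3, 4): (-4) + 28 + 19 + 15 = 58
σ = (2, 1, 4, 3): (-4) + 28 + 13 + 30 = 67
σ = (2, 3, 1, 4): (-4) + 12 + 27 + 15 = 50
σ = (2, 3, 4, 1): (-4) + 12 + 13 + (-7) = 14
σ = (2, 4, 1, 3): (-4) + (-3) + 27 + 30 = 50
σ = (2, 4, 3, 1): (-4) + (-3) + 19 + (-7) = 5
σ = (3, 1, 2, 4): 3 + 28 + 14 + 15 = 60
σ = (3, 1, 4, 2): 3 + 28 + 13 + 27 = 71
σ = (3, 2, 1, 4): 3 + 19 + 27 + 15 = 64
σ = (3, 2, 4, 1): 3 + 19 + 13 + (-7) = 28
σ = (3, 4, 1, 2): 3 + (-3) + 27 + 27 = 54
σ = (3, 4, 2, 1): 3 + (-3) + 14 + (-7) = 7
σ = (4, 1, 2, 3): (-9) + 28 + 14 + 30 = 63
σ = (4, 1, 3, 2): (-9) + 28 + 19 + 27 = 65
σ = (4, 2, 1, 3): (-9) + 19 + 27 + 30 = 67
σ = (4, 2, 3, 1): (-9) + 19 + 19 + (-7) = 22
σ = (4, 3, 1, 2): (-9) + 12 + 27 + 27 = 57
σ = (4, 3, 2, 1): (-9) + 12 + 14 + (-7) = 10
Optimal value attained by: σ = (2, 4, 3, 1).
Answer: det⊕(T) = 5; verdict: NONSINGULAR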